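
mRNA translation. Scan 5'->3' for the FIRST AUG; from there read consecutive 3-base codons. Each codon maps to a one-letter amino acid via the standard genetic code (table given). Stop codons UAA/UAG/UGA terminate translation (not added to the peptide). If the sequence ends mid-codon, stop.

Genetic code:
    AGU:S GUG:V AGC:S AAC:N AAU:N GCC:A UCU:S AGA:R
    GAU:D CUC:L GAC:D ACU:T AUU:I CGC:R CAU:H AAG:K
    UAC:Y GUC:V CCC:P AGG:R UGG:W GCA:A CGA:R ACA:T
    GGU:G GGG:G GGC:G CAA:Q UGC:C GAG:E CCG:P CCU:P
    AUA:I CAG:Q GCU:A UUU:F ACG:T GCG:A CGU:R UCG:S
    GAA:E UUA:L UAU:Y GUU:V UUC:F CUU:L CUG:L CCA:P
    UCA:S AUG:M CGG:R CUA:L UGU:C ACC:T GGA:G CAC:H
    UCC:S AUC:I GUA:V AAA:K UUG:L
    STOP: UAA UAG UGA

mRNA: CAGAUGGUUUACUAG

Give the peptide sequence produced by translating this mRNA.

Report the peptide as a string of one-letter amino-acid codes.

start AUG at pos 3
pos 3: AUG -> M; peptide=M
pos 6: GUU -> V; peptide=MV
pos 9: UAC -> Y; peptide=MVY
pos 12: UAG -> STOP

Answer: MVY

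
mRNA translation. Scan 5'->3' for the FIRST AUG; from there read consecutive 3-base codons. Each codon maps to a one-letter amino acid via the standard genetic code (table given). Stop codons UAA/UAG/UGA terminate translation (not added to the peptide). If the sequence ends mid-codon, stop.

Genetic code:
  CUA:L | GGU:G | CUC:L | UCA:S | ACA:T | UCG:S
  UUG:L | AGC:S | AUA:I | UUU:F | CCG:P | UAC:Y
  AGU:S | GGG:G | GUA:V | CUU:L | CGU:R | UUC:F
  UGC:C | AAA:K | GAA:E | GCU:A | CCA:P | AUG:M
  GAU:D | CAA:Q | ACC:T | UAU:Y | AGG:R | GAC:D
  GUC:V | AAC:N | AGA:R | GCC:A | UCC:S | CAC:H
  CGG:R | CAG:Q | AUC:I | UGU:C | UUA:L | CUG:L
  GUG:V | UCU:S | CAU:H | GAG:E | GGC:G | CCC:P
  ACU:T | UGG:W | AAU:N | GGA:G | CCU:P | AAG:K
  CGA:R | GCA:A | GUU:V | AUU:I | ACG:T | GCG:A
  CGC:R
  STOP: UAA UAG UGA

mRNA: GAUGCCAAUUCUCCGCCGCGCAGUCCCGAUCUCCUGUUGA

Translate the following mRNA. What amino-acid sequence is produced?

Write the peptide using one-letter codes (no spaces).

Answer: MPILRRAVPISC

Derivation:
start AUG at pos 1
pos 1: AUG -> M; peptide=M
pos 4: CCA -> P; peptide=MP
pos 7: AUU -> I; peptide=MPI
pos 10: CUC -> L; peptide=MPIL
pos 13: CGC -> R; peptide=MPILR
pos 16: CGC -> R; peptide=MPILRR
pos 19: GCA -> A; peptide=MPILRRA
pos 22: GUC -> V; peptide=MPILRRAV
pos 25: CCG -> P; peptide=MPILRRAVP
pos 28: AUC -> I; peptide=MPILRRAVPI
pos 31: UCC -> S; peptide=MPILRRAVPIS
pos 34: UGU -> C; peptide=MPILRRAVPISC
pos 37: UGA -> STOP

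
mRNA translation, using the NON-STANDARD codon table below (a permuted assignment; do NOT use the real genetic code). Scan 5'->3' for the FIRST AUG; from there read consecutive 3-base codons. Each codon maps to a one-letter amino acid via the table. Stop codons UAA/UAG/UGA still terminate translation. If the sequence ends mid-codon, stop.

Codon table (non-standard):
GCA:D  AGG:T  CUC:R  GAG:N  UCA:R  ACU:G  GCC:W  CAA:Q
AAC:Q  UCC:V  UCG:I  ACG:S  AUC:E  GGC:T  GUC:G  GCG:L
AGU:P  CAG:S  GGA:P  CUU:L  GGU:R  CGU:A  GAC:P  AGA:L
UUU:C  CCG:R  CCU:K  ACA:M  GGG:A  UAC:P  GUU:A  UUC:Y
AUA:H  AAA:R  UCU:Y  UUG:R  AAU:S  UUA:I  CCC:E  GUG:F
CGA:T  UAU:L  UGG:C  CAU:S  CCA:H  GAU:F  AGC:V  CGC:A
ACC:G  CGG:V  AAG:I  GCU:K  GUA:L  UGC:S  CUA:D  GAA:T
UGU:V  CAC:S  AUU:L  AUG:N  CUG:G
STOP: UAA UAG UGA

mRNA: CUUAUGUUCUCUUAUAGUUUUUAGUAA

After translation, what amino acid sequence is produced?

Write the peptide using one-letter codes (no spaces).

Answer: NYYLPC

Derivation:
start AUG at pos 3
pos 3: AUG -> N; peptide=N
pos 6: UUC -> Y; peptide=NY
pos 9: UCU -> Y; peptide=NYY
pos 12: UAU -> L; peptide=NYYL
pos 15: AGU -> P; peptide=NYYLP
pos 18: UUU -> C; peptide=NYYLPC
pos 21: UAG -> STOP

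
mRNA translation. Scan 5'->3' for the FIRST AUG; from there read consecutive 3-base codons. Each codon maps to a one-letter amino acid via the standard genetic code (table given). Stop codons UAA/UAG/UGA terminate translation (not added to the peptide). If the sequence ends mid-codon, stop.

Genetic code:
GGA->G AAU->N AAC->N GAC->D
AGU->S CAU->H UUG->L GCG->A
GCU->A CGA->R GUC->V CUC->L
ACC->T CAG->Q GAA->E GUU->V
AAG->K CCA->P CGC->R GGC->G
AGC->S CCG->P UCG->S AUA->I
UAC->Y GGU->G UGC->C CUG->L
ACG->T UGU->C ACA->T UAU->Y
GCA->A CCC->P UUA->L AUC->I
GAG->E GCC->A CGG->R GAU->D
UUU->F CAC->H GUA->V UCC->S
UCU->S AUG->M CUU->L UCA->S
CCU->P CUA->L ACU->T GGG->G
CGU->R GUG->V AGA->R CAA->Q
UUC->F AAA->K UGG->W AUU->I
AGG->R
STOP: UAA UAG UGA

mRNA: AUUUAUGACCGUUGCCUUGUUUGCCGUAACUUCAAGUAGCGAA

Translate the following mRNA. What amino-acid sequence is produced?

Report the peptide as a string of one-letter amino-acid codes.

Answer: MTVALFAVTSSSE

Derivation:
start AUG at pos 4
pos 4: AUG -> M; peptide=M
pos 7: ACC -> T; peptide=MT
pos 10: GUU -> V; peptide=MTV
pos 13: GCC -> A; peptide=MTVA
pos 16: UUG -> L; peptide=MTVAL
pos 19: UUU -> F; peptide=MTVALF
pos 22: GCC -> A; peptide=MTVALFA
pos 25: GUA -> V; peptide=MTVALFAV
pos 28: ACU -> T; peptide=MTVALFAVT
pos 31: UCA -> S; peptide=MTVALFAVTS
pos 34: AGU -> S; peptide=MTVALFAVTSS
pos 37: AGC -> S; peptide=MTVALFAVTSSS
pos 40: GAA -> E; peptide=MTVALFAVTSSSE
pos 43: only 0 nt remain (<3), stop (end of mRNA)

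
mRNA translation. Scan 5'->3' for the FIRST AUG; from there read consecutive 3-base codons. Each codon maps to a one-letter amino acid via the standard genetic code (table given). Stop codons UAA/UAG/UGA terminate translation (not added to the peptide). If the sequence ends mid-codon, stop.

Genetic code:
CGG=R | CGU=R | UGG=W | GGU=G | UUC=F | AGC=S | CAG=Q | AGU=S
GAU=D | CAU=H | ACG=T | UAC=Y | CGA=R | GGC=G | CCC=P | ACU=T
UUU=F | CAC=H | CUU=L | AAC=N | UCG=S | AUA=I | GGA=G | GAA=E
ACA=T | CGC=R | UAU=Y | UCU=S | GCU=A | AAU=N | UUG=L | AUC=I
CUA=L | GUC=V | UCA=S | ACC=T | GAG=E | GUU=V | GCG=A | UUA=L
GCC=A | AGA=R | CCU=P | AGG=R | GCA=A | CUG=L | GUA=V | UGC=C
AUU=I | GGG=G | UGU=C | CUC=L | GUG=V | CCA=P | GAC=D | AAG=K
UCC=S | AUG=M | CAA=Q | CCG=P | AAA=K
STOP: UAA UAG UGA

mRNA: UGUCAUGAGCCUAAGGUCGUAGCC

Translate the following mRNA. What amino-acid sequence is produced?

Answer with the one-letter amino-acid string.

start AUG at pos 4
pos 4: AUG -> M; peptide=M
pos 7: AGC -> S; peptide=MS
pos 10: CUA -> L; peptide=MSL
pos 13: AGG -> R; peptide=MSLR
pos 16: UCG -> S; peptide=MSLRS
pos 19: UAG -> STOP

Answer: MSLRS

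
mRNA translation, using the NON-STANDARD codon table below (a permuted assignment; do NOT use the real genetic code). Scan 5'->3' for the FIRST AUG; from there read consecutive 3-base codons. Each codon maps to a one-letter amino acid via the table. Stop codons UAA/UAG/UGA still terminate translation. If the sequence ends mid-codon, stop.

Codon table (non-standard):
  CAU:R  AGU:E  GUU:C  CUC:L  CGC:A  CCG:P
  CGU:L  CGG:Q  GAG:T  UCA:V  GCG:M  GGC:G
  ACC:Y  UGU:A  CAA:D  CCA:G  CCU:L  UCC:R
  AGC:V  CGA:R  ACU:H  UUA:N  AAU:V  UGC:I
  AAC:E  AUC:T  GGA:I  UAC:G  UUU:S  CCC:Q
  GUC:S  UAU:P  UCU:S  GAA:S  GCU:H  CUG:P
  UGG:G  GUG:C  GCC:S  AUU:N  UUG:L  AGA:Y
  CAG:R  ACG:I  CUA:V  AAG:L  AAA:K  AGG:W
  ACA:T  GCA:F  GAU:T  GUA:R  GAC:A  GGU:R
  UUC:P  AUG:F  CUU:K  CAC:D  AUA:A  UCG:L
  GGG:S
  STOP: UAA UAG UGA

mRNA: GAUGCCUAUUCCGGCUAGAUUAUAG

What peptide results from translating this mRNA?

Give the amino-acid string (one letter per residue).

Answer: FLNPHYN

Derivation:
start AUG at pos 1
pos 1: AUG -> F; peptide=F
pos 4: CCU -> L; peptide=FL
pos 7: AUU -> N; peptide=FLN
pos 10: CCG -> P; peptide=FLNP
pos 13: GCU -> H; peptide=FLNPH
pos 16: AGA -> Y; peptide=FLNPHY
pos 19: UUA -> N; peptide=FLNPHYN
pos 22: UAG -> STOP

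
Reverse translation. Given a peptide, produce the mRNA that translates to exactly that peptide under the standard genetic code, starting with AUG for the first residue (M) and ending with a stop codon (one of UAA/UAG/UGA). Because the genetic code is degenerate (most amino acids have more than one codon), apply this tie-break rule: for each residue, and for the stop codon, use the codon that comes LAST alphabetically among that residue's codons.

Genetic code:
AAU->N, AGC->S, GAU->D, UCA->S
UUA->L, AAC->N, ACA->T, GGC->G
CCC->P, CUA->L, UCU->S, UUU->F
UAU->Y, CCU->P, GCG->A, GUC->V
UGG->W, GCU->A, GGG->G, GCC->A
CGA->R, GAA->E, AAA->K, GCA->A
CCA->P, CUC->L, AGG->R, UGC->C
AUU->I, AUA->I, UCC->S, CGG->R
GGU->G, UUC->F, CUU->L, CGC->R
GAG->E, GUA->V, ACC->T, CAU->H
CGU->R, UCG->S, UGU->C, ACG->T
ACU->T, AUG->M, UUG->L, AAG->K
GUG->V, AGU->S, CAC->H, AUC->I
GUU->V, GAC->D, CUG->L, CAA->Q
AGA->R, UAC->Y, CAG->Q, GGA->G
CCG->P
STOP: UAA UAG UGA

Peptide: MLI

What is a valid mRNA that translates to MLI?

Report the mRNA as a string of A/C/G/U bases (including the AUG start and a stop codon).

Answer: mRNA: AUGUUGAUUUGA

Derivation:
residue 1: M -> AUG (start codon)
residue 2: L codons sorted = CUA,CUC,CUG,CUU,UUA,UUG -> pick last = UUG
residue 3: I codons sorted = AUA,AUC,AUU -> pick last = AUU
terminator: stop codons sorted = UAA,UAG,UGA -> pick last = UGA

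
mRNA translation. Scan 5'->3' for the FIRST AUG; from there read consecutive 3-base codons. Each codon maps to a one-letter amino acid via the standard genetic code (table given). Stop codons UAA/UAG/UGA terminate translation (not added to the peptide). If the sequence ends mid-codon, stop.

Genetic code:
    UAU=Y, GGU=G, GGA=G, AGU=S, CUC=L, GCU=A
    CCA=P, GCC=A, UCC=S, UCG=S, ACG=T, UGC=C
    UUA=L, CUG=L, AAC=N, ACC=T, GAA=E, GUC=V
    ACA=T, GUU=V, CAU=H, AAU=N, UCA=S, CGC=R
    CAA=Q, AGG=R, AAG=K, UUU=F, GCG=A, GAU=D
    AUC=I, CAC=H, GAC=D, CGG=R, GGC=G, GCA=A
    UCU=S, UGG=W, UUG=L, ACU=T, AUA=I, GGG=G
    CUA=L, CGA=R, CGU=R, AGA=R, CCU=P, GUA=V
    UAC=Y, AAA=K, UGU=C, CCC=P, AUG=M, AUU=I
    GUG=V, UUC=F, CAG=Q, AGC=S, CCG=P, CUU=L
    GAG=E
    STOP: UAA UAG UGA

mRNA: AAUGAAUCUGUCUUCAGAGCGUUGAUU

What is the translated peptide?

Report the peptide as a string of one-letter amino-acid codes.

Answer: MNLSSER

Derivation:
start AUG at pos 1
pos 1: AUG -> M; peptide=M
pos 4: AAU -> N; peptide=MN
pos 7: CUG -> L; peptide=MNL
pos 10: UCU -> S; peptide=MNLS
pos 13: UCA -> S; peptide=MNLSS
pos 16: GAG -> E; peptide=MNLSSE
pos 19: CGU -> R; peptide=MNLSSER
pos 22: UGA -> STOP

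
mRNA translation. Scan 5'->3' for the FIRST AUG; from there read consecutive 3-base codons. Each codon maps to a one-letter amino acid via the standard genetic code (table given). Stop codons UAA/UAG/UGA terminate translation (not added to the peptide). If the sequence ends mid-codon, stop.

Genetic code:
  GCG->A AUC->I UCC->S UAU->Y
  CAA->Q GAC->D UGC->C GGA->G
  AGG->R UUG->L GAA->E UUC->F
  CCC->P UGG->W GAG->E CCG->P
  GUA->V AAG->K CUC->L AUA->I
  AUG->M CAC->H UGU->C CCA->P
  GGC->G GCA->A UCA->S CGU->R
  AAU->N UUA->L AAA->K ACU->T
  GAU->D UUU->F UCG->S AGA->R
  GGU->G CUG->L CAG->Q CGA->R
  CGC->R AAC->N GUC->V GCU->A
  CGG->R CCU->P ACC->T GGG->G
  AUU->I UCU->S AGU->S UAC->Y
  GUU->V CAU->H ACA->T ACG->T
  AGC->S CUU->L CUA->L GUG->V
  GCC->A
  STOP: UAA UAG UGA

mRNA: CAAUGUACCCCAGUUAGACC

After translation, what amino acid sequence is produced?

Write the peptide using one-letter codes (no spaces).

Answer: MYPS

Derivation:
start AUG at pos 2
pos 2: AUG -> M; peptide=M
pos 5: UAC -> Y; peptide=MY
pos 8: CCC -> P; peptide=MYP
pos 11: AGU -> S; peptide=MYPS
pos 14: UAG -> STOP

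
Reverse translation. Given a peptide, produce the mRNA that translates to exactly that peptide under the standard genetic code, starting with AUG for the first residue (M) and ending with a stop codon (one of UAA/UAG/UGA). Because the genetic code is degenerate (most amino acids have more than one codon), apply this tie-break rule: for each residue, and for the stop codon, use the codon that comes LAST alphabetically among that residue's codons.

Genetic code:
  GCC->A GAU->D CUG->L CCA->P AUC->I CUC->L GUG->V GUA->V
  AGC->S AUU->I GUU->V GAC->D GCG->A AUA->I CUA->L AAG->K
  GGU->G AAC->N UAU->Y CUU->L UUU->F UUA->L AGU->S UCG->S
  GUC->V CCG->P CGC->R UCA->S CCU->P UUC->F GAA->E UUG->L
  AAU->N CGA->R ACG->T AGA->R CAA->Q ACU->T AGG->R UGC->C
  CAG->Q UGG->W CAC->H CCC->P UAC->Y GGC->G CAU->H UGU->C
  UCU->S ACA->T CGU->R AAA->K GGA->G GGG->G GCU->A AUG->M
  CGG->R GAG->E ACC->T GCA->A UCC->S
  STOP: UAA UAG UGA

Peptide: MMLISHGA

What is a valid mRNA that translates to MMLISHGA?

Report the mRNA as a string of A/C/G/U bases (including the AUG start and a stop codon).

Answer: mRNA: AUGAUGUUGAUUUCUCAUGGUGCUUGA

Derivation:
residue 1: M -> AUG (start codon)
residue 2: M -> AUG (only codon)
residue 3: L codons sorted = CUA,CUC,CUG,CUU,UUA,UUG -> pick last = UUG
residue 4: I codons sorted = AUA,AUC,AUU -> pick last = AUU
residue 5: S codons sorted = AGC,AGU,UCA,UCC,UCG,UCU -> pick last = UCU
residue 6: H codons sorted = CAC,CAU -> pick last = CAU
residue 7: G codons sorted = GGA,GGC,GGG,GGU -> pick last = GGU
residue 8: A codons sorted = GCA,GCC,GCG,GCU -> pick last = GCU
terminator: stop codons sorted = UAA,UAG,UGA -> pick last = UGA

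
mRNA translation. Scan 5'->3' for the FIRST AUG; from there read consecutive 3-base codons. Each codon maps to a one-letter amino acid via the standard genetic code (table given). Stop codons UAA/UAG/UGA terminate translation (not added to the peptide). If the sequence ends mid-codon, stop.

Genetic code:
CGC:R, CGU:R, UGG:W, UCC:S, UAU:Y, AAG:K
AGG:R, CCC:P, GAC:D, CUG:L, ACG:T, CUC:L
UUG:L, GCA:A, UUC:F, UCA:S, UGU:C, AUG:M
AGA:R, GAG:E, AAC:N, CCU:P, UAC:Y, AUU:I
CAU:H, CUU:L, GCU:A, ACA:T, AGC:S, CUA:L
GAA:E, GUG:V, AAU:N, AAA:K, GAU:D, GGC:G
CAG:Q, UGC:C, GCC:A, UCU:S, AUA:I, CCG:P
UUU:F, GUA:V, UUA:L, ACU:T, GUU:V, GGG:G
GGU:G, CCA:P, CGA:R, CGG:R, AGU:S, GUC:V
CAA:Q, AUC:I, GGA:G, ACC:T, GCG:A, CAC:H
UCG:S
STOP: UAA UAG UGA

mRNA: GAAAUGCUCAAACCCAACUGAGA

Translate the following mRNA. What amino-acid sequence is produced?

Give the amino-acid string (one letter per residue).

Answer: MLKPN

Derivation:
start AUG at pos 3
pos 3: AUG -> M; peptide=M
pos 6: CUC -> L; peptide=ML
pos 9: AAA -> K; peptide=MLK
pos 12: CCC -> P; peptide=MLKP
pos 15: AAC -> N; peptide=MLKPN
pos 18: UGA -> STOP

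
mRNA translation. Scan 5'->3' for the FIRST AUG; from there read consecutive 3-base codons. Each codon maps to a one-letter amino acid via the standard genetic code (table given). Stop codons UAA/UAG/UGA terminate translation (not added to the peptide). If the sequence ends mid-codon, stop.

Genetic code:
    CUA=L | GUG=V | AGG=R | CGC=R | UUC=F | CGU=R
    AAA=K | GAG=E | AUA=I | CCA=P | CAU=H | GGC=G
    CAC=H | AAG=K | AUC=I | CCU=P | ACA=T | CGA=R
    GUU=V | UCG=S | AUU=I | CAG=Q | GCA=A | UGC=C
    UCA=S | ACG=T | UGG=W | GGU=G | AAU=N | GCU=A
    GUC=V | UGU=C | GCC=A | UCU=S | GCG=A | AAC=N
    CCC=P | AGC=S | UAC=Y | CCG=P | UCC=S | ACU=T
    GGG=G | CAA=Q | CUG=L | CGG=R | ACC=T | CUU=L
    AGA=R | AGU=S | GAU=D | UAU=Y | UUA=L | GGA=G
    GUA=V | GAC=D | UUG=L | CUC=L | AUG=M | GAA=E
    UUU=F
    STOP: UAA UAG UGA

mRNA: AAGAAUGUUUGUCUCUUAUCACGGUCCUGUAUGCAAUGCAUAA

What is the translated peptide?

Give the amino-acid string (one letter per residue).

Answer: MFVSYHGPVCNA

Derivation:
start AUG at pos 4
pos 4: AUG -> M; peptide=M
pos 7: UUU -> F; peptide=MF
pos 10: GUC -> V; peptide=MFV
pos 13: UCU -> S; peptide=MFVS
pos 16: UAU -> Y; peptide=MFVSY
pos 19: CAC -> H; peptide=MFVSYH
pos 22: GGU -> G; peptide=MFVSYHG
pos 25: CCU -> P; peptide=MFVSYHGP
pos 28: GUA -> V; peptide=MFVSYHGPV
pos 31: UGC -> C; peptide=MFVSYHGPVC
pos 34: AAU -> N; peptide=MFVSYHGPVCN
pos 37: GCA -> A; peptide=MFVSYHGPVCNA
pos 40: UAA -> STOP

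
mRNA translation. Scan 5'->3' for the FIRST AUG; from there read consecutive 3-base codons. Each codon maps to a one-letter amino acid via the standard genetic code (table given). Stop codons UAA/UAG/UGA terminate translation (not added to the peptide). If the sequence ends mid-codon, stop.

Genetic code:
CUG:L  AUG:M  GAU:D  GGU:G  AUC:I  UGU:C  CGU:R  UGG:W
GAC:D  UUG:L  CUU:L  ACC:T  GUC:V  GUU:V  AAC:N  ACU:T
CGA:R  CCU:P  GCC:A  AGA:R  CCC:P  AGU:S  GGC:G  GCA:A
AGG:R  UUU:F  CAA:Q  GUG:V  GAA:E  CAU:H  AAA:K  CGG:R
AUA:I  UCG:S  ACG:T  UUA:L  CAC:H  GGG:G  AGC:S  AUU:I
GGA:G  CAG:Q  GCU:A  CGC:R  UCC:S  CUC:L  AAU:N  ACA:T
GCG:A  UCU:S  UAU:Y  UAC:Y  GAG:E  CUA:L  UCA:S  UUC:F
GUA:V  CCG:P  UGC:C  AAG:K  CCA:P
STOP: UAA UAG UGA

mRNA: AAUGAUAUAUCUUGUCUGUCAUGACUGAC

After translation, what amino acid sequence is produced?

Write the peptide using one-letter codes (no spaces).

start AUG at pos 1
pos 1: AUG -> M; peptide=M
pos 4: AUA -> I; peptide=MI
pos 7: UAU -> Y; peptide=MIY
pos 10: CUU -> L; peptide=MIYL
pos 13: GUC -> V; peptide=MIYLV
pos 16: UGU -> C; peptide=MIYLVC
pos 19: CAU -> H; peptide=MIYLVCH
pos 22: GAC -> D; peptide=MIYLVCHD
pos 25: UGA -> STOP

Answer: MIYLVCHD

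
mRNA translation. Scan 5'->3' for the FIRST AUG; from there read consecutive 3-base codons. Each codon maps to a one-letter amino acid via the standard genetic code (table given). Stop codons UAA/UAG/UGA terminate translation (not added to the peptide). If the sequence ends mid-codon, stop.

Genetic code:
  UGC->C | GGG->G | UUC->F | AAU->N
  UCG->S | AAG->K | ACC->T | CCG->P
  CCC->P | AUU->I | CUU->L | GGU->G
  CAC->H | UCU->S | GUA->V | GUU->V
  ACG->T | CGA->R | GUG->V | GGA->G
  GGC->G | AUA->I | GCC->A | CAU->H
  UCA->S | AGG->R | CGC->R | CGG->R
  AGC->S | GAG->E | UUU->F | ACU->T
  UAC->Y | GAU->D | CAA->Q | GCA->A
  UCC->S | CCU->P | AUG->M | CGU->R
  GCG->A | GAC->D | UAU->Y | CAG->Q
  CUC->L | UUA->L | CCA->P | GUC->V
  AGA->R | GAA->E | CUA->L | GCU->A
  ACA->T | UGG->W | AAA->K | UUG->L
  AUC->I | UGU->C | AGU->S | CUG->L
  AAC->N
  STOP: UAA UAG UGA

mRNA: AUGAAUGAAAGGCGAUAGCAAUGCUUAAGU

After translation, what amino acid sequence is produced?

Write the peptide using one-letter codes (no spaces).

start AUG at pos 0
pos 0: AUG -> M; peptide=M
pos 3: AAU -> N; peptide=MN
pos 6: GAA -> E; peptide=MNE
pos 9: AGG -> R; peptide=MNER
pos 12: CGA -> R; peptide=MNERR
pos 15: UAG -> STOP

Answer: MNERR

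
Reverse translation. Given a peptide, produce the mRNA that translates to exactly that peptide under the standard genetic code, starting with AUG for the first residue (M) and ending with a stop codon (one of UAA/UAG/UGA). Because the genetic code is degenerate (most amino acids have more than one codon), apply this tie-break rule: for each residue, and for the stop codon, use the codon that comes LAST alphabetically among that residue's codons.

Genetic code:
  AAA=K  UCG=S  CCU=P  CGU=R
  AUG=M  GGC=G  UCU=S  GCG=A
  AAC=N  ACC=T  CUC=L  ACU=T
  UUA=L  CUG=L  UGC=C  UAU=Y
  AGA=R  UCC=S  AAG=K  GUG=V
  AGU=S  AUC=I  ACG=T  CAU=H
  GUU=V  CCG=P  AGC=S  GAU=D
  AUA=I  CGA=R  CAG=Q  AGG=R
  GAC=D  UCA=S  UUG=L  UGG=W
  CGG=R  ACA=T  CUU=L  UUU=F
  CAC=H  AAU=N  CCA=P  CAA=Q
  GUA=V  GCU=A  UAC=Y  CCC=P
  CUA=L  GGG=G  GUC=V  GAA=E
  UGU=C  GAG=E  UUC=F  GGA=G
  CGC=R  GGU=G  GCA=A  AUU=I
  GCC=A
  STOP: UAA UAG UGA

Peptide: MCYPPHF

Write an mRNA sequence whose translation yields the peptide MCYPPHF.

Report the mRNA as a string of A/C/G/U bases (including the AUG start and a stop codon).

residue 1: M -> AUG (start codon)
residue 2: C codons sorted = UGC,UGU -> pick last = UGU
residue 3: Y codons sorted = UAC,UAU -> pick last = UAU
residue 4: P codons sorted = CCA,CCC,CCG,CCU -> pick last = CCU
residue 5: P codons sorted = CCA,CCC,CCG,CCU -> pick last = CCU
residue 6: H codons sorted = CAC,CAU -> pick last = CAU
residue 7: F codons sorted = UUC,UUU -> pick last = UUU
terminator: stop codons sorted = UAA,UAG,UGA -> pick last = UGA

Answer: mRNA: AUGUGUUAUCCUCCUCAUUUUUGA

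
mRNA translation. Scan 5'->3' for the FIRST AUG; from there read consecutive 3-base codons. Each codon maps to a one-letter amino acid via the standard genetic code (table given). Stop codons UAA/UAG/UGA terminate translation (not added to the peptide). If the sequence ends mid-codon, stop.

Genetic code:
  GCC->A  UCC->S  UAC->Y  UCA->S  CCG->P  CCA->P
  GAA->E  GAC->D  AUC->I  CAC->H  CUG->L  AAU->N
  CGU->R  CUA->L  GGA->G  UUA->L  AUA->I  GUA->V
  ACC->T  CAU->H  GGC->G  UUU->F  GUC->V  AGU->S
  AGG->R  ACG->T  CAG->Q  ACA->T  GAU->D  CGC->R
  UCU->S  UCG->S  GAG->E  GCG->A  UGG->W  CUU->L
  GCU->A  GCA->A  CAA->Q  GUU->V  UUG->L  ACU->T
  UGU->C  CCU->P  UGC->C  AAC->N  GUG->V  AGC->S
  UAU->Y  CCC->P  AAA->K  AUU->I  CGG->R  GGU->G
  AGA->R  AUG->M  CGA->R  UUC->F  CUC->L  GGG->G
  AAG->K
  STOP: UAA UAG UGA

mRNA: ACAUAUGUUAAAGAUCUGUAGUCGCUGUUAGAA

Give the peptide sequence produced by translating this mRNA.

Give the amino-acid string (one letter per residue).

Answer: MLKICSRC

Derivation:
start AUG at pos 4
pos 4: AUG -> M; peptide=M
pos 7: UUA -> L; peptide=ML
pos 10: AAG -> K; peptide=MLK
pos 13: AUC -> I; peptide=MLKI
pos 16: UGU -> C; peptide=MLKIC
pos 19: AGU -> S; peptide=MLKICS
pos 22: CGC -> R; peptide=MLKICSR
pos 25: UGU -> C; peptide=MLKICSRC
pos 28: UAG -> STOP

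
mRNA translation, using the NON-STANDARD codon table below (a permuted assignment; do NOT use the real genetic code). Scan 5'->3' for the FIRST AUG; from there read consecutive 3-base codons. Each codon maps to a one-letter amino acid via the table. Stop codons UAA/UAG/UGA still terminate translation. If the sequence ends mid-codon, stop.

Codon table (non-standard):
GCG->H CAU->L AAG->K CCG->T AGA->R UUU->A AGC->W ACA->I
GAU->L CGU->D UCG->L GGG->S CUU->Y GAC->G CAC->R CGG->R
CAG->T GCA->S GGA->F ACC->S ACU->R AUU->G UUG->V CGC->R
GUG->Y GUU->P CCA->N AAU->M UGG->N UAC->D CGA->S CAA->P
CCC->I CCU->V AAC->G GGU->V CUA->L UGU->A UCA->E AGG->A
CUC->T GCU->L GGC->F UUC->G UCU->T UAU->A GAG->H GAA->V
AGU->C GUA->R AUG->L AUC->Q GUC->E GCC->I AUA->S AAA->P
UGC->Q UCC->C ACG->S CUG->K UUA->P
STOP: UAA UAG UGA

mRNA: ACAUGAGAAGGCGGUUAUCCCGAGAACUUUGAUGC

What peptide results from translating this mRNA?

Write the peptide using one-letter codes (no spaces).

start AUG at pos 2
pos 2: AUG -> L; peptide=L
pos 5: AGA -> R; peptide=LR
pos 8: AGG -> A; peptide=LRA
pos 11: CGG -> R; peptide=LRAR
pos 14: UUA -> P; peptide=LRARP
pos 17: UCC -> C; peptide=LRARPC
pos 20: CGA -> S; peptide=LRARPCS
pos 23: GAA -> V; peptide=LRARPCSV
pos 26: CUU -> Y; peptide=LRARPCSVY
pos 29: UGA -> STOP

Answer: LRARPCSVY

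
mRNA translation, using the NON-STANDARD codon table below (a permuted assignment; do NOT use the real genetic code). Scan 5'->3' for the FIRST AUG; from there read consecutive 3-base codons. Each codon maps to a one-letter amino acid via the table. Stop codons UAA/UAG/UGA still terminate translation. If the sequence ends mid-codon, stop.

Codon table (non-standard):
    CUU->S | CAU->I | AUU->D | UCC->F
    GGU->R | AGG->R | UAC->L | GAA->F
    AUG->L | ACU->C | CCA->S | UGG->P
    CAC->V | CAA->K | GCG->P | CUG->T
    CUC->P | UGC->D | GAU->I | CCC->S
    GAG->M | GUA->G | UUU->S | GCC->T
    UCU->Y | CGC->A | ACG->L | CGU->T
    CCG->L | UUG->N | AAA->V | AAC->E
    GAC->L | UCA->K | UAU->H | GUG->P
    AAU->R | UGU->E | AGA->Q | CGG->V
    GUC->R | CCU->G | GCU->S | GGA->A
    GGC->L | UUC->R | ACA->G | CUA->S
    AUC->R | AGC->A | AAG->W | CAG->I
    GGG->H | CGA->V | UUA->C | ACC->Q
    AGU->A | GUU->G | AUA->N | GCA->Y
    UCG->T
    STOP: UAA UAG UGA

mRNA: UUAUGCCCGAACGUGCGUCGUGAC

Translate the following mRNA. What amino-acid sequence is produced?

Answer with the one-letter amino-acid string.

Answer: LSFTPT

Derivation:
start AUG at pos 2
pos 2: AUG -> L; peptide=L
pos 5: CCC -> S; peptide=LS
pos 8: GAA -> F; peptide=LSF
pos 11: CGU -> T; peptide=LSFT
pos 14: GCG -> P; peptide=LSFTP
pos 17: UCG -> T; peptide=LSFTPT
pos 20: UGA -> STOP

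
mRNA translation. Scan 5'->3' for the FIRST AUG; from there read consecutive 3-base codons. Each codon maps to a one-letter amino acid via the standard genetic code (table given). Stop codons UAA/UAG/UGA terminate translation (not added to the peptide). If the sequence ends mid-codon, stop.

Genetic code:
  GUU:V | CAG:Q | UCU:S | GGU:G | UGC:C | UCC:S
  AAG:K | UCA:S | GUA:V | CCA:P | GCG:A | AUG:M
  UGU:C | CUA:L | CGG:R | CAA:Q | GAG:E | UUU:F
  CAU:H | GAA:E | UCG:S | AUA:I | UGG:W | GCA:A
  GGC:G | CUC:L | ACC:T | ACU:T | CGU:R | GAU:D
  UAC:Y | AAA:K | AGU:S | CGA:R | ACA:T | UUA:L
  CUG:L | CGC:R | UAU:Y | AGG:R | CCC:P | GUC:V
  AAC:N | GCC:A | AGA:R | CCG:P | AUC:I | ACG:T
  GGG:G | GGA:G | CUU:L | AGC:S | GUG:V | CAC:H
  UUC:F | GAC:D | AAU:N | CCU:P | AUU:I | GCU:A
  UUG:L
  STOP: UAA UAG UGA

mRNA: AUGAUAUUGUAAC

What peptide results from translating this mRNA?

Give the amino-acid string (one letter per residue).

start AUG at pos 0
pos 0: AUG -> M; peptide=M
pos 3: AUA -> I; peptide=MI
pos 6: UUG -> L; peptide=MIL
pos 9: UAA -> STOP

Answer: MIL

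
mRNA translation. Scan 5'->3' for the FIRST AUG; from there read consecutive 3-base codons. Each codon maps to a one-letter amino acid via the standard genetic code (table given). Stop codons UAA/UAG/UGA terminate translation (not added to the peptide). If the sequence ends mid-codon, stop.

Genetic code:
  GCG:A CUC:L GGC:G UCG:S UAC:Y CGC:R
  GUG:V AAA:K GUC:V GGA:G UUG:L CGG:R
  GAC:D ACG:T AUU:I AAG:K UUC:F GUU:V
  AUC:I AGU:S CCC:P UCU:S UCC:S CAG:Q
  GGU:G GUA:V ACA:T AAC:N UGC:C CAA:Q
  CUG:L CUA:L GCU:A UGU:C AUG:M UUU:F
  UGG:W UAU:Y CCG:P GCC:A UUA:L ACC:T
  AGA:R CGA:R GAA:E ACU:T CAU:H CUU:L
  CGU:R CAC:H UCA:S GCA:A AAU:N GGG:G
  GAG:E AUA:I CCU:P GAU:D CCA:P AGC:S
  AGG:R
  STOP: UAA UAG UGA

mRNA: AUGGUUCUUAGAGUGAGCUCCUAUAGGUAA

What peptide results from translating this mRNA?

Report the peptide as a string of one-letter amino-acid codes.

start AUG at pos 0
pos 0: AUG -> M; peptide=M
pos 3: GUU -> V; peptide=MV
pos 6: CUU -> L; peptide=MVL
pos 9: AGA -> R; peptide=MVLR
pos 12: GUG -> V; peptide=MVLRV
pos 15: AGC -> S; peptide=MVLRVS
pos 18: UCC -> S; peptide=MVLRVSS
pos 21: UAU -> Y; peptide=MVLRVSSY
pos 24: AGG -> R; peptide=MVLRVSSYR
pos 27: UAA -> STOP

Answer: MVLRVSSYR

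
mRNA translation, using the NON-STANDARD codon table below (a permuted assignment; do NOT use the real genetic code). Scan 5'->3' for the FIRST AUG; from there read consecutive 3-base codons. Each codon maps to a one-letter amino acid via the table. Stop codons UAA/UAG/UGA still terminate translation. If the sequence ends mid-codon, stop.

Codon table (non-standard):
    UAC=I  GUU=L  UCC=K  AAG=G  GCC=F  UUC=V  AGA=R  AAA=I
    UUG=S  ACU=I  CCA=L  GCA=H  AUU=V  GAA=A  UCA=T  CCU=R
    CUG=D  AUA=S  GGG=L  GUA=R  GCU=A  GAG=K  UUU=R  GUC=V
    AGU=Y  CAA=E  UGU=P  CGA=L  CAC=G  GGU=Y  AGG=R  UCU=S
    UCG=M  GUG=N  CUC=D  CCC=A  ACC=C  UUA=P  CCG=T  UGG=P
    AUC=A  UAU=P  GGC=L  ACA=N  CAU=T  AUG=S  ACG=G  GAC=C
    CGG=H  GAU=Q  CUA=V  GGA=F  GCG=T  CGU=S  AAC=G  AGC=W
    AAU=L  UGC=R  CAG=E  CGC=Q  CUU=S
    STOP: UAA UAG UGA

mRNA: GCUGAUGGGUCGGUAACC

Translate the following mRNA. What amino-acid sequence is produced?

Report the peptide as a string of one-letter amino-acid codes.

start AUG at pos 4
pos 4: AUG -> S; peptide=S
pos 7: GGU -> Y; peptide=SY
pos 10: CGG -> H; peptide=SYH
pos 13: UAA -> STOP

Answer: SYH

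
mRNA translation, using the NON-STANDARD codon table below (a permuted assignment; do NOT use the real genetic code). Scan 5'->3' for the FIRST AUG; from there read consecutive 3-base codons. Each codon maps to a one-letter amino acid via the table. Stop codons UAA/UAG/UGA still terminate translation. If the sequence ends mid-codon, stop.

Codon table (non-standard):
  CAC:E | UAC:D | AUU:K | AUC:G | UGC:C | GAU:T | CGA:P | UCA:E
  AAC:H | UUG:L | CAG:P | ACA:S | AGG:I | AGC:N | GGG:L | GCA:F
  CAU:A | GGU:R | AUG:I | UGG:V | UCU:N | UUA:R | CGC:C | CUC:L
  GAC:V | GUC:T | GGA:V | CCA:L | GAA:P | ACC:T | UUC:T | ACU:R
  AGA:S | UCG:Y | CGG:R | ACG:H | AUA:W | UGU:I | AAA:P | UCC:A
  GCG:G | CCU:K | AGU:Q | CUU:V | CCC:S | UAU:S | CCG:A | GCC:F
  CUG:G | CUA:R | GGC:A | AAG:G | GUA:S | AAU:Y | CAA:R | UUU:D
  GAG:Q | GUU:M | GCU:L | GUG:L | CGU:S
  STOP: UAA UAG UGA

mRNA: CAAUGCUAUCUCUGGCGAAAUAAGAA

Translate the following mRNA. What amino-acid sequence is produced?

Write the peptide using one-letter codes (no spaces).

start AUG at pos 2
pos 2: AUG -> I; peptide=I
pos 5: CUA -> R; peptide=IR
pos 8: UCU -> N; peptide=IRN
pos 11: CUG -> G; peptide=IRNG
pos 14: GCG -> G; peptide=IRNGG
pos 17: AAA -> P; peptide=IRNGGP
pos 20: UAA -> STOP

Answer: IRNGGP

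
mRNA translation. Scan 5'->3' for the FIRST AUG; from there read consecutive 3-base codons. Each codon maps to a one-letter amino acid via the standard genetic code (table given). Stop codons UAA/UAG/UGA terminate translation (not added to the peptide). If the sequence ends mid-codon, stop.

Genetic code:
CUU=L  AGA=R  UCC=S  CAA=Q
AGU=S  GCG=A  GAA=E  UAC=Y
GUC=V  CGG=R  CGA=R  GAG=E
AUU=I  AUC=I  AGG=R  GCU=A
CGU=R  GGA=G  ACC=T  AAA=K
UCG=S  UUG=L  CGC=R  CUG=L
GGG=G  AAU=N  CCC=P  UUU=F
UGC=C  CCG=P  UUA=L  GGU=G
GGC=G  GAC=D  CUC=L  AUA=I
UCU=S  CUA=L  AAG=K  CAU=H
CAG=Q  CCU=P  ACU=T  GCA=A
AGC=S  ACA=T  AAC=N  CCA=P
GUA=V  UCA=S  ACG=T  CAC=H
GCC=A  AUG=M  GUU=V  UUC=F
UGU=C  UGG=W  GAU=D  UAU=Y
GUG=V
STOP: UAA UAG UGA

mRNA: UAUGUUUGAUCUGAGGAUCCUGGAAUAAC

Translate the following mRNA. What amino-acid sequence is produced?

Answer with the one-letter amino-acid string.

start AUG at pos 1
pos 1: AUG -> M; peptide=M
pos 4: UUU -> F; peptide=MF
pos 7: GAU -> D; peptide=MFD
pos 10: CUG -> L; peptide=MFDL
pos 13: AGG -> R; peptide=MFDLR
pos 16: AUC -> I; peptide=MFDLRI
pos 19: CUG -> L; peptide=MFDLRIL
pos 22: GAA -> E; peptide=MFDLRILE
pos 25: UAA -> STOP

Answer: MFDLRILE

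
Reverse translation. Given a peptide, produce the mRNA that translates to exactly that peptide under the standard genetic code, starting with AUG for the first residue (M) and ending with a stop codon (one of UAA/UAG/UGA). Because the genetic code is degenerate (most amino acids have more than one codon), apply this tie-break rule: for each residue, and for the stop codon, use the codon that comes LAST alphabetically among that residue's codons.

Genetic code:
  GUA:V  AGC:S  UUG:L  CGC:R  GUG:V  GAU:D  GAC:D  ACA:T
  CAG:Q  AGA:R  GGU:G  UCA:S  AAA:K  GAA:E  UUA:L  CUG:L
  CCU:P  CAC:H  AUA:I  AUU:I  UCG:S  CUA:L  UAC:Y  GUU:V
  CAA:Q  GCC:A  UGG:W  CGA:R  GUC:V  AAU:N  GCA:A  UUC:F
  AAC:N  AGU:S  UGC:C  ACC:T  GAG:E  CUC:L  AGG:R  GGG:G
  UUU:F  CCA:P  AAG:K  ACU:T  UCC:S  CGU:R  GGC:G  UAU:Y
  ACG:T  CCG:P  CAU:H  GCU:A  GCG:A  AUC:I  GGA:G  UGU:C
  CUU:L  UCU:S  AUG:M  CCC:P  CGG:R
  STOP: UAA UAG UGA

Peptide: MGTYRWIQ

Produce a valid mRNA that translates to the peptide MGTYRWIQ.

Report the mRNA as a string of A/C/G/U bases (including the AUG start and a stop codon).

Answer: mRNA: AUGGGUACUUAUCGUUGGAUUCAGUGA

Derivation:
residue 1: M -> AUG (start codon)
residue 2: G codons sorted = GGA,GGC,GGG,GGU -> pick last = GGU
residue 3: T codons sorted = ACA,ACC,ACG,ACU -> pick last = ACU
residue 4: Y codons sorted = UAC,UAU -> pick last = UAU
residue 5: R codons sorted = AGA,AGG,CGA,CGC,CGG,CGU -> pick last = CGU
residue 6: W -> UGG (only codon)
residue 7: I codons sorted = AUA,AUC,AUU -> pick last = AUU
residue 8: Q codons sorted = CAA,CAG -> pick last = CAG
terminator: stop codons sorted = UAA,UAG,UGA -> pick last = UGA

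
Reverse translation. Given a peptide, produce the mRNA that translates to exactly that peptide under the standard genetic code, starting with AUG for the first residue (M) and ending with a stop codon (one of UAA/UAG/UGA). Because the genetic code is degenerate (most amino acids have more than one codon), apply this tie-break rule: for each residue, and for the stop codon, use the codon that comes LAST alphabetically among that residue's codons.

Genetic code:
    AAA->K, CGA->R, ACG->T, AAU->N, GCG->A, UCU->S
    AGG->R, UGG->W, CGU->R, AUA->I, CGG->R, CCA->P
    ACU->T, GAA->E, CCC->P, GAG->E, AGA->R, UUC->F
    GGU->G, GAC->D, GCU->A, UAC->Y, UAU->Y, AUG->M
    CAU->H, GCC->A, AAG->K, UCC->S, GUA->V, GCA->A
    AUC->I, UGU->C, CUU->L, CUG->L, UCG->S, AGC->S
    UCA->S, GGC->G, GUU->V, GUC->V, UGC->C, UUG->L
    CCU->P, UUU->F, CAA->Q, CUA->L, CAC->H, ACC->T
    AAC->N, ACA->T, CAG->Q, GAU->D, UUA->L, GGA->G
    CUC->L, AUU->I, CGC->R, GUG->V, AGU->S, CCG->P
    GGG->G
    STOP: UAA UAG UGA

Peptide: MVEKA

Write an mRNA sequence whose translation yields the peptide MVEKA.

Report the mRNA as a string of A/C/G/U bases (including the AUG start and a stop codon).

residue 1: M -> AUG (start codon)
residue 2: V codons sorted = GUA,GUC,GUG,GUU -> pick last = GUU
residue 3: E codons sorted = GAA,GAG -> pick last = GAG
residue 4: K codons sorted = AAA,AAG -> pick last = AAG
residue 5: A codons sorted = GCA,GCC,GCG,GCU -> pick last = GCU
terminator: stop codons sorted = UAA,UAG,UGA -> pick last = UGA

Answer: mRNA: AUGGUUGAGAAGGCUUGA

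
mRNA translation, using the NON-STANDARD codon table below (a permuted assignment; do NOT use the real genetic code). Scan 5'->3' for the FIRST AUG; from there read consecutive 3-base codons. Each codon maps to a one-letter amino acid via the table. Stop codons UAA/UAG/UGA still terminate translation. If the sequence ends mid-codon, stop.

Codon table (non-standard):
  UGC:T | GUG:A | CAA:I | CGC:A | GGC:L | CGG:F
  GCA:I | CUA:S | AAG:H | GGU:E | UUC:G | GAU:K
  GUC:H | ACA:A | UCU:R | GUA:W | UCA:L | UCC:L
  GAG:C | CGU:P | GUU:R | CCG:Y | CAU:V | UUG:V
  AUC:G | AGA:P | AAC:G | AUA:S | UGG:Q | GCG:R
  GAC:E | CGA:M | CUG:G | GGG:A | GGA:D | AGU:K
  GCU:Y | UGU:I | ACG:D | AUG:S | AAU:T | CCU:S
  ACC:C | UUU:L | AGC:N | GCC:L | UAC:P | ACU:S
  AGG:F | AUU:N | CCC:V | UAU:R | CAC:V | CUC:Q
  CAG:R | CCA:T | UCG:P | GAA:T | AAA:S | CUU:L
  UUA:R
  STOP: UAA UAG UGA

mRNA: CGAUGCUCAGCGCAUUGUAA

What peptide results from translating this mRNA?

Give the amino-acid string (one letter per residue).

start AUG at pos 2
pos 2: AUG -> S; peptide=S
pos 5: CUC -> Q; peptide=SQ
pos 8: AGC -> N; peptide=SQN
pos 11: GCA -> I; peptide=SQNI
pos 14: UUG -> V; peptide=SQNIV
pos 17: UAA -> STOP

Answer: SQNIV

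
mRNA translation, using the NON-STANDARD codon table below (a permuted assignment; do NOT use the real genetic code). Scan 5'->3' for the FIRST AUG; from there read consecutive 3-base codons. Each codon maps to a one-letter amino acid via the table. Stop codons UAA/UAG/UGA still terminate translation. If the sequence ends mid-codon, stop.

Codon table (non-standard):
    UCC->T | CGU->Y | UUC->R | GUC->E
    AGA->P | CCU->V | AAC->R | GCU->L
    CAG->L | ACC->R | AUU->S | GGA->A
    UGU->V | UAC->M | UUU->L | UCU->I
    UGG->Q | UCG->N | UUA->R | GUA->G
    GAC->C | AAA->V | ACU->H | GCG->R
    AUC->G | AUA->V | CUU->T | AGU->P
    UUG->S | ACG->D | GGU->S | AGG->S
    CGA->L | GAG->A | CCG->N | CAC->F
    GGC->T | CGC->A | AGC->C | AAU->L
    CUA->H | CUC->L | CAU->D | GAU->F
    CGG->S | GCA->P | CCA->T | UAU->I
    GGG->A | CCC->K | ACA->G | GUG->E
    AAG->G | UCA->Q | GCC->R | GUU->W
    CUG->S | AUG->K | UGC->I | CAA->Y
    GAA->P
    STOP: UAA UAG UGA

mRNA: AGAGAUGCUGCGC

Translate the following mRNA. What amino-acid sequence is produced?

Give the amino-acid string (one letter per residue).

start AUG at pos 4
pos 4: AUG -> K; peptide=K
pos 7: CUG -> S; peptide=KS
pos 10: CGC -> A; peptide=KSA
pos 13: only 0 nt remain (<3), stop (end of mRNA)

Answer: KSA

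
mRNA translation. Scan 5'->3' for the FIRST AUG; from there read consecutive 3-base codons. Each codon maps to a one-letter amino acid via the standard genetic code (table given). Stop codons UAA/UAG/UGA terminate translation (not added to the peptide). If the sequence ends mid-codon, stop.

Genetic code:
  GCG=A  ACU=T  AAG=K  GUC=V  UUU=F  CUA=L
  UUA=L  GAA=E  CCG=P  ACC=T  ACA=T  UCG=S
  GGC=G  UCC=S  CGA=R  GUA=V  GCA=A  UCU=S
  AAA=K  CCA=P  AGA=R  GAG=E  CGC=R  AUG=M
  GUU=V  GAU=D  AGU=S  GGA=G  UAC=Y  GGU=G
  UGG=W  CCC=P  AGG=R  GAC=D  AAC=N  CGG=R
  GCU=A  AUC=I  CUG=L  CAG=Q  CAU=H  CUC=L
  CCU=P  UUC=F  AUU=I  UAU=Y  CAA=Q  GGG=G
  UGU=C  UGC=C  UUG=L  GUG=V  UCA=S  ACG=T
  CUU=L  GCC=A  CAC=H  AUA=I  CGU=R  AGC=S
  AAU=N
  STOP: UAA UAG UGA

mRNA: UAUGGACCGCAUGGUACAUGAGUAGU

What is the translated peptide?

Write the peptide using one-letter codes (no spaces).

start AUG at pos 1
pos 1: AUG -> M; peptide=M
pos 4: GAC -> D; peptide=MD
pos 7: CGC -> R; peptide=MDR
pos 10: AUG -> M; peptide=MDRM
pos 13: GUA -> V; peptide=MDRMV
pos 16: CAU -> H; peptide=MDRMVH
pos 19: GAG -> E; peptide=MDRMVHE
pos 22: UAG -> STOP

Answer: MDRMVHE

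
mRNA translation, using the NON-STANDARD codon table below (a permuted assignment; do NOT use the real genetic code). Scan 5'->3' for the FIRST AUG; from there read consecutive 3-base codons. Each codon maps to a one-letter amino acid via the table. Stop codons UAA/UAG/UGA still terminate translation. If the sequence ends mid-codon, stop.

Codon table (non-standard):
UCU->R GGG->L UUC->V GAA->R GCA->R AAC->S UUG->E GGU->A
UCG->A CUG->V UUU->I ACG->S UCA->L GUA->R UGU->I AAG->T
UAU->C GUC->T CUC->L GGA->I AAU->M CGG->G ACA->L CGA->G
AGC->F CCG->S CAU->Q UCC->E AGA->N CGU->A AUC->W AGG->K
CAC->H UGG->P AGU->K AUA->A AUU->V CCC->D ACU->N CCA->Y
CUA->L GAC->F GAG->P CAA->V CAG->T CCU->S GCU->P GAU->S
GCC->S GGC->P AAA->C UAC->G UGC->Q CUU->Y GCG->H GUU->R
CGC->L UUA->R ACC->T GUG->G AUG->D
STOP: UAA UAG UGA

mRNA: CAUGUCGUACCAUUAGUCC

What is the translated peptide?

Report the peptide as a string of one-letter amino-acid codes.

Answer: DAGQ

Derivation:
start AUG at pos 1
pos 1: AUG -> D; peptide=D
pos 4: UCG -> A; peptide=DA
pos 7: UAC -> G; peptide=DAG
pos 10: CAU -> Q; peptide=DAGQ
pos 13: UAG -> STOP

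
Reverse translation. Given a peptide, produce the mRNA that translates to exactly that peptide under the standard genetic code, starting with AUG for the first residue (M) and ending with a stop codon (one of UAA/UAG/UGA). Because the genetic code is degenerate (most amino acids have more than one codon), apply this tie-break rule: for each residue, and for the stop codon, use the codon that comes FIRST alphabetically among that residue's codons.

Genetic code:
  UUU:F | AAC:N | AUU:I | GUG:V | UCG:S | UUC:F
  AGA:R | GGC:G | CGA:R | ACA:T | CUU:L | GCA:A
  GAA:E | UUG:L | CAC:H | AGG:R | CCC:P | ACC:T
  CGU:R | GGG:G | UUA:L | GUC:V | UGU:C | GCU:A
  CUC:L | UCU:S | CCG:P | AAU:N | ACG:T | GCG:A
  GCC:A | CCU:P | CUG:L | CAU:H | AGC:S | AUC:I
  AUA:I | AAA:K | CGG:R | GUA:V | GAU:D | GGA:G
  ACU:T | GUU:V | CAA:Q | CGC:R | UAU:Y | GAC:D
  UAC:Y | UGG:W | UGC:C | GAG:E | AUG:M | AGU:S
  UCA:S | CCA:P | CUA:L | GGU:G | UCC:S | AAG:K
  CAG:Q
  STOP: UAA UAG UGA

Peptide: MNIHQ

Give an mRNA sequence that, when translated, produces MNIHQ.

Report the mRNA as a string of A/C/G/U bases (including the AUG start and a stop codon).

Answer: mRNA: AUGAACAUACACCAAUAA

Derivation:
residue 1: M -> AUG (start codon)
residue 2: N codons sorted = AAC,AAU -> pick first = AAC
residue 3: I codons sorted = AUA,AUC,AUU -> pick first = AUA
residue 4: H codons sorted = CAC,CAU -> pick first = CAC
residue 5: Q codons sorted = CAA,CAG -> pick first = CAA
terminator: stop codons sorted = UAA,UAG,UGA -> pick first = UAA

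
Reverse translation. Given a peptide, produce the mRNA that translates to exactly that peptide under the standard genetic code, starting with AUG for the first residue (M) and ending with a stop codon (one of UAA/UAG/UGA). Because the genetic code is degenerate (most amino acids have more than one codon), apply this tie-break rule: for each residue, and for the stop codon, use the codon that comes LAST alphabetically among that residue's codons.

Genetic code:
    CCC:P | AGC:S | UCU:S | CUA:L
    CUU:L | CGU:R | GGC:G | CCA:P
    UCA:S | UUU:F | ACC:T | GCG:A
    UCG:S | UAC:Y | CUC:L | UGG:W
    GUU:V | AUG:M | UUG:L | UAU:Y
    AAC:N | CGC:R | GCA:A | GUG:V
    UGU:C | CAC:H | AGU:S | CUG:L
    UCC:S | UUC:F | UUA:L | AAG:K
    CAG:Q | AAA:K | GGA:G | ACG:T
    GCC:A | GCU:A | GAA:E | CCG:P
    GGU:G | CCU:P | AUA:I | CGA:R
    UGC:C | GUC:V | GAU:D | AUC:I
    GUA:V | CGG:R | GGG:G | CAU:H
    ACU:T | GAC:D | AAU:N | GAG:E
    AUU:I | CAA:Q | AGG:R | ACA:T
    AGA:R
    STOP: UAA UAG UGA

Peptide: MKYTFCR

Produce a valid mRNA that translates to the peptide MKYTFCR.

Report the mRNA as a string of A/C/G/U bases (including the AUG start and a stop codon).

residue 1: M -> AUG (start codon)
residue 2: K codons sorted = AAA,AAG -> pick last = AAG
residue 3: Y codons sorted = UAC,UAU -> pick last = UAU
residue 4: T codons sorted = ACA,ACC,ACG,ACU -> pick last = ACU
residue 5: F codons sorted = UUC,UUU -> pick last = UUU
residue 6: C codons sorted = UGC,UGU -> pick last = UGU
residue 7: R codons sorted = AGA,AGG,CGA,CGC,CGG,CGU -> pick last = CGU
terminator: stop codons sorted = UAA,UAG,UGA -> pick last = UGA

Answer: mRNA: AUGAAGUAUACUUUUUGUCGUUGA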